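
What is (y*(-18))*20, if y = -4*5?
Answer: 7200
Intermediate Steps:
y = -20
(y*(-18))*20 = -20*(-18)*20 = 360*20 = 7200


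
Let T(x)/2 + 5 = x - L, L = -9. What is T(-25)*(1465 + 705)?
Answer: -91140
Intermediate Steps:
T(x) = 8 + 2*x (T(x) = -10 + 2*(x - 1*(-9)) = -10 + 2*(x + 9) = -10 + 2*(9 + x) = -10 + (18 + 2*x) = 8 + 2*x)
T(-25)*(1465 + 705) = (8 + 2*(-25))*(1465 + 705) = (8 - 50)*2170 = -42*2170 = -91140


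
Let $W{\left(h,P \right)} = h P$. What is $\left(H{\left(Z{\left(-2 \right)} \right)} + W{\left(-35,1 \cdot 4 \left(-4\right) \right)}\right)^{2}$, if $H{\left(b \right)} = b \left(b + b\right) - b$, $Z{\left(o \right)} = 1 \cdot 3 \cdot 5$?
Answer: $990025$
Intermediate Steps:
$Z{\left(o \right)} = 15$ ($Z{\left(o \right)} = 3 \cdot 5 = 15$)
$W{\left(h,P \right)} = P h$
$H{\left(b \right)} = - b + 2 b^{2}$ ($H{\left(b \right)} = b 2 b - b = 2 b^{2} - b = - b + 2 b^{2}$)
$\left(H{\left(Z{\left(-2 \right)} \right)} + W{\left(-35,1 \cdot 4 \left(-4\right) \right)}\right)^{2} = \left(15 \left(-1 + 2 \cdot 15\right) + 1 \cdot 4 \left(-4\right) \left(-35\right)\right)^{2} = \left(15 \left(-1 + 30\right) + 4 \left(-4\right) \left(-35\right)\right)^{2} = \left(15 \cdot 29 - -560\right)^{2} = \left(435 + 560\right)^{2} = 995^{2} = 990025$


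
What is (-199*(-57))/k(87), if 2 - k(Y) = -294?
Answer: 11343/296 ≈ 38.321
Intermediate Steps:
k(Y) = 296 (k(Y) = 2 - 1*(-294) = 2 + 294 = 296)
(-199*(-57))/k(87) = -199*(-57)/296 = 11343*(1/296) = 11343/296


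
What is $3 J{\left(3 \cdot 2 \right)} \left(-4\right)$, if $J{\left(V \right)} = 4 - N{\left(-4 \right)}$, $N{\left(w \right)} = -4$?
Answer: $-96$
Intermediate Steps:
$J{\left(V \right)} = 8$ ($J{\left(V \right)} = 4 - -4 = 4 + 4 = 8$)
$3 J{\left(3 \cdot 2 \right)} \left(-4\right) = 3 \cdot 8 \left(-4\right) = 24 \left(-4\right) = -96$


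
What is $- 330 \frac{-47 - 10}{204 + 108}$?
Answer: $\frac{3135}{52} \approx 60.288$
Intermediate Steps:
$- 330 \frac{-47 - 10}{204 + 108} = - 330 \left(- \frac{57}{312}\right) = - 330 \left(\left(-57\right) \frac{1}{312}\right) = \left(-330\right) \left(- \frac{19}{104}\right) = \frac{3135}{52}$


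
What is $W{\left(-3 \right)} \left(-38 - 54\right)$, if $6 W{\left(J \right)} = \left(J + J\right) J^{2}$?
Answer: $828$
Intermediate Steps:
$W{\left(J \right)} = \frac{J^{3}}{3}$ ($W{\left(J \right)} = \frac{\left(J + J\right) J^{2}}{6} = \frac{2 J J^{2}}{6} = \frac{2 J^{3}}{6} = \frac{J^{3}}{3}$)
$W{\left(-3 \right)} \left(-38 - 54\right) = \frac{\left(-3\right)^{3}}{3} \left(-38 - 54\right) = \frac{1}{3} \left(-27\right) \left(-92\right) = \left(-9\right) \left(-92\right) = 828$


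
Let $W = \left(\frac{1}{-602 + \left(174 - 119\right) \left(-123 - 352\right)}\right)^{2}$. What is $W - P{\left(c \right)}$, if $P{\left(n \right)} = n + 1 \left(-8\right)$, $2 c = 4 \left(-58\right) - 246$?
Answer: $\frac{176440134664}{714332529} \approx 247.0$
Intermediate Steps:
$W = \frac{1}{714332529}$ ($W = \left(\frac{1}{-602 + 55 \left(-475\right)}\right)^{2} = \left(\frac{1}{-602 - 26125}\right)^{2} = \left(\frac{1}{-26727}\right)^{2} = \left(- \frac{1}{26727}\right)^{2} = \frac{1}{714332529} \approx 1.3999 \cdot 10^{-9}$)
$c = -239$ ($c = \frac{4 \left(-58\right) - 246}{2} = \frac{-232 - 246}{2} = \frac{1}{2} \left(-478\right) = -239$)
$P{\left(n \right)} = -8 + n$ ($P{\left(n \right)} = n - 8 = -8 + n$)
$W - P{\left(c \right)} = \frac{1}{714332529} - \left(-8 - 239\right) = \frac{1}{714332529} - -247 = \frac{1}{714332529} + 247 = \frac{176440134664}{714332529}$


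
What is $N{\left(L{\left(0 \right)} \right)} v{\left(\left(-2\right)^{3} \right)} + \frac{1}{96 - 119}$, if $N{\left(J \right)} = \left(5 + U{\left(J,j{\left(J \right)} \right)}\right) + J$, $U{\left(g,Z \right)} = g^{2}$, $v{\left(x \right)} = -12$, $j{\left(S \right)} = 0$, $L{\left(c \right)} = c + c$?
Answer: $- \frac{1381}{23} \approx -60.043$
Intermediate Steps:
$L{\left(c \right)} = 2 c$
$N{\left(J \right)} = 5 + J + J^{2}$ ($N{\left(J \right)} = \left(5 + J^{2}\right) + J = 5 + J + J^{2}$)
$N{\left(L{\left(0 \right)} \right)} v{\left(\left(-2\right)^{3} \right)} + \frac{1}{96 - 119} = \left(5 + 2 \cdot 0 + \left(2 \cdot 0\right)^{2}\right) \left(-12\right) + \frac{1}{96 - 119} = \left(5 + 0 + 0^{2}\right) \left(-12\right) + \frac{1}{-23} = \left(5 + 0 + 0\right) \left(-12\right) - \frac{1}{23} = 5 \left(-12\right) - \frac{1}{23} = -60 - \frac{1}{23} = - \frac{1381}{23}$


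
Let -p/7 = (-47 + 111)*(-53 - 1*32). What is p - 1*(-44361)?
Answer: 82441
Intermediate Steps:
p = 38080 (p = -7*(-47 + 111)*(-53 - 1*32) = -448*(-53 - 32) = -448*(-85) = -7*(-5440) = 38080)
p - 1*(-44361) = 38080 - 1*(-44361) = 38080 + 44361 = 82441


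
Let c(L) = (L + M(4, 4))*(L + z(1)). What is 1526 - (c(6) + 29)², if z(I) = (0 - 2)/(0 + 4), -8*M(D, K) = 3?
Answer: -529025/256 ≈ -2066.5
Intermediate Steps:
M(D, K) = -3/8 (M(D, K) = -⅛*3 = -3/8)
z(I) = -½ (z(I) = -2/4 = -2*¼ = -½)
c(L) = (-3/8 + L)*(-½ + L) (c(L) = (L - 3/8)*(L - ½) = (-3/8 + L)*(-½ + L))
1526 - (c(6) + 29)² = 1526 - ((3/16 + 6² - 7/8*6) + 29)² = 1526 - ((3/16 + 36 - 21/4) + 29)² = 1526 - (495/16 + 29)² = 1526 - (959/16)² = 1526 - 1*919681/256 = 1526 - 919681/256 = -529025/256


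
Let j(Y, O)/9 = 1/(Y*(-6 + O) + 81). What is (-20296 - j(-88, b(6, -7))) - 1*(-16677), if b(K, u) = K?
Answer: -32572/9 ≈ -3619.1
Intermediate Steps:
j(Y, O) = 9/(81 + Y*(-6 + O)) (j(Y, O) = 9/(Y*(-6 + O) + 81) = 9/(81 + Y*(-6 + O)))
(-20296 - j(-88, b(6, -7))) - 1*(-16677) = (-20296 - 9/(81 - 6*(-88) + 6*(-88))) - 1*(-16677) = (-20296 - 9/(81 + 528 - 528)) + 16677 = (-20296 - 9/81) + 16677 = (-20296 - 1*⅑) + 16677 = (-20296 - ⅑) + 16677 = -182665/9 + 16677 = -32572/9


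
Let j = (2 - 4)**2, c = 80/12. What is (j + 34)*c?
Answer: 760/3 ≈ 253.33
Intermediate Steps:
c = 20/3 (c = 80*(1/12) = 20/3 ≈ 6.6667)
j = 4 (j = (-2)**2 = 4)
(j + 34)*c = (4 + 34)*(20/3) = 38*(20/3) = 760/3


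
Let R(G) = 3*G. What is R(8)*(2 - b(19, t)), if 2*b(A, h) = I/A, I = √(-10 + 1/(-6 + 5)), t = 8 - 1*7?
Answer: 48 - 12*I*√11/19 ≈ 48.0 - 2.0947*I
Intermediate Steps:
t = 1 (t = 8 - 7 = 1)
I = I*√11 (I = √(-10 + 1/(-1)) = √(-10 - 1) = √(-11) = I*√11 ≈ 3.3166*I)
b(A, h) = I*√11/(2*A) (b(A, h) = ((I*√11)/A)/2 = (I*√11/A)/2 = I*√11/(2*A))
R(8)*(2 - b(19, t)) = (3*8)*(2 - I*√11/(2*19)) = 24*(2 - I*√11/(2*19)) = 24*(2 - I*√11/38) = 48 - 12*I*√11/19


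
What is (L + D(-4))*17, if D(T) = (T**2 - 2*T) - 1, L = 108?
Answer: 2227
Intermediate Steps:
D(T) = -1 + T**2 - 2*T
(L + D(-4))*17 = (108 + (-1 + (-4)**2 - 2*(-4)))*17 = (108 + (-1 + 16 + 8))*17 = (108 + 23)*17 = 131*17 = 2227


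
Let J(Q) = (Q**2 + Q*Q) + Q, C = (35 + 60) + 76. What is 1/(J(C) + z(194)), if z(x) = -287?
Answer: 1/58366 ≈ 1.7133e-5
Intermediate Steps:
C = 171 (C = 95 + 76 = 171)
J(Q) = Q + 2*Q**2 (J(Q) = (Q**2 + Q**2) + Q = 2*Q**2 + Q = Q + 2*Q**2)
1/(J(C) + z(194)) = 1/(171*(1 + 2*171) - 287) = 1/(171*(1 + 342) - 287) = 1/(171*343 - 287) = 1/(58653 - 287) = 1/58366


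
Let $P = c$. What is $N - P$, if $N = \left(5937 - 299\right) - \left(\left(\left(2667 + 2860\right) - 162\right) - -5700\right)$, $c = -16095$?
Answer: $10668$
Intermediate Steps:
$P = -16095$
$N = -5427$ ($N = 5638 - \left(\left(5527 - 162\right) + 5700\right) = 5638 - \left(5365 + 5700\right) = 5638 - 11065 = -5427$)
$N - P = -5427 - -16095 = -5427 + 16095 = 10668$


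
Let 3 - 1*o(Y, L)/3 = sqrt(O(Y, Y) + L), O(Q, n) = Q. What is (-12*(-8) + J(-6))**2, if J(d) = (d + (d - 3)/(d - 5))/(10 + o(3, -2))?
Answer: 283551921/30976 ≈ 9153.9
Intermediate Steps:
o(Y, L) = 9 - 3*sqrt(L + Y) (o(Y, L) = 9 - 3*sqrt(Y + L) = 9 - 3*sqrt(L + Y))
J(d) = d/16 + (-3 + d)/(16*(-5 + d)) (J(d) = (d + (d - 3)/(d - 5))/(10 + (9 - 3*sqrt(-2 + 3))) = (d + (-3 + d)/(-5 + d))/(10 + (9 - 3*sqrt(1))) = (d + (-3 + d)/(-5 + d))/(10 + (9 - 3*1)) = (d + (-3 + d)/(-5 + d))/(10 + (9 - 3)) = (d + (-3 + d)/(-5 + d))/(10 + 6) = (d + (-3 + d)/(-5 + d))/16 = (d + (-3 + d)/(-5 + d))*(1/16) = d/16 + (-3 + d)/(16*(-5 + d)))
(-12*(-8) + J(-6))**2 = (-12*(-8) + (-3 + (-6)**2 - 4*(-6))/(16*(-5 - 6)))**2 = (96 + (1/16)*(-3 + 36 + 24)/(-11))**2 = (96 + (1/16)*(-1/11)*57)**2 = (96 - 57/176)**2 = (16839/176)**2 = 283551921/30976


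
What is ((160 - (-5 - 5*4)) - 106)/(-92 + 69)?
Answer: -79/23 ≈ -3.4348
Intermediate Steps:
((160 - (-5 - 5*4)) - 106)/(-92 + 69) = ((160 - (-5 - 20)) - 106)/(-23) = ((160 - 1*(-25)) - 106)*(-1/23) = ((160 + 25) - 106)*(-1/23) = (185 - 106)*(-1/23) = 79*(-1/23) = -79/23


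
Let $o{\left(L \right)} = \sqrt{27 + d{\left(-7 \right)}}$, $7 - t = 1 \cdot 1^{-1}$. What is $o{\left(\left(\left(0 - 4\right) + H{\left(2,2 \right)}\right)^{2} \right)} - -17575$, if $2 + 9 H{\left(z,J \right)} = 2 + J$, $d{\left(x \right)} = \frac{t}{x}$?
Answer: $17575 + \frac{\sqrt{1281}}{7} \approx 17580.0$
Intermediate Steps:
$t = 6$ ($t = 7 - 1 \cdot 1^{-1} = 7 - 1 \cdot 1 = 7 - 1 = 6$)
$d{\left(x \right)} = \frac{6}{x}$
$H{\left(z,J \right)} = \frac{J}{9}$ ($H{\left(z,J \right)} = - \frac{2}{9} + \frac{2 + J}{9} = - \frac{2}{9} + \left(\frac{2}{9} + \frac{J}{9}\right) = \frac{J}{9}$)
$o{\left(L \right)} = \frac{\sqrt{1281}}{7}$ ($o{\left(L \right)} = \sqrt{27 + \frac{6}{-7}} = \sqrt{27 + 6 \left(- \frac{1}{7}\right)} = \sqrt{27 - \frac{6}{7}} = \sqrt{\frac{183}{7}} = \frac{\sqrt{1281}}{7}$)
$o{\left(\left(\left(0 - 4\right) + H{\left(2,2 \right)}\right)^{2} \right)} - -17575 = \frac{\sqrt{1281}}{7} - -17575 = \frac{\sqrt{1281}}{7} + 17575 = 17575 + \frac{\sqrt{1281}}{7}$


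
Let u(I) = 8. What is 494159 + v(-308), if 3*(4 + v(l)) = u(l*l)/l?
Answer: 114149803/231 ≈ 4.9416e+5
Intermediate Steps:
v(l) = -4 + 8/(3*l) (v(l) = -4 + (8/l)/3 = -4 + 8/(3*l))
494159 + v(-308) = 494159 + (-4 + (8/3)/(-308)) = 494159 + (-4 + (8/3)*(-1/308)) = 494159 + (-4 - 2/231) = 494159 - 926/231 = 114149803/231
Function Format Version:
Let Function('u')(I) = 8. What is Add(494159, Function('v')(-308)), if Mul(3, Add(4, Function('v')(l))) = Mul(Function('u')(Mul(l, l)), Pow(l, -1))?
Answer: Rational(114149803, 231) ≈ 4.9416e+5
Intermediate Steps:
Function('v')(l) = Add(-4, Mul(Rational(8, 3), Pow(l, -1))) (Function('v')(l) = Add(-4, Mul(Rational(1, 3), Mul(8, Pow(l, -1)))) = Add(-4, Mul(Rational(8, 3), Pow(l, -1))))
Add(494159, Function('v')(-308)) = Add(494159, Add(-4, Mul(Rational(8, 3), Pow(-308, -1)))) = Add(494159, Add(-4, Mul(Rational(8, 3), Rational(-1, 308)))) = Add(494159, Add(-4, Rational(-2, 231))) = Add(494159, Rational(-926, 231)) = Rational(114149803, 231)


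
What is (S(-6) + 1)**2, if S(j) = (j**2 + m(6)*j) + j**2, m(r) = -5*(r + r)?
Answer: 187489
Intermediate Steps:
m(r) = -10*r
S(j) = -60*j + 2*j**2 (S(j) = (j**2 + (-10*6)*j) + j**2 = (j**2 - 60*j) + j**2 = -60*j + 2*j**2)
(S(-6) + 1)**2 = (2*(-6)*(-30 - 6) + 1)**2 = (2*(-6)*(-36) + 1)**2 = (432 + 1)**2 = 433**2 = 187489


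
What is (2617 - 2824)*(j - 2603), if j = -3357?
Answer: 1233720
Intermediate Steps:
(2617 - 2824)*(j - 2603) = (2617 - 2824)*(-3357 - 2603) = -207*(-5960) = 1233720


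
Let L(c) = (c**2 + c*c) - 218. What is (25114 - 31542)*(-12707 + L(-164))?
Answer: -262693076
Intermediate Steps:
L(c) = -218 + 2*c**2 (L(c) = (c**2 + c**2) - 218 = 2*c**2 - 218 = -218 + 2*c**2)
(25114 - 31542)*(-12707 + L(-164)) = (25114 - 31542)*(-12707 + (-218 + 2*(-164)**2)) = -6428*(-12707 + (-218 + 2*26896)) = -6428*(-12707 + (-218 + 53792)) = -6428*(-12707 + 53574) = -6428*40867 = -262693076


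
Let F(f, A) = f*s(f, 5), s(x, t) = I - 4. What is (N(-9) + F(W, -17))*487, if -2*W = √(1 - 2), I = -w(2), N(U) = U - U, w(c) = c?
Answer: 1461*I ≈ 1461.0*I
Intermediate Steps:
N(U) = 0
I = -2 (I = -1*2 = -2)
W = -I/2 (W = -√(1 - 2)/2 = -I/2 ≈ -0.5*I)
s(x, t) = -6 (s(x, t) = -2 - 4 = -6)
F(f, A) = -6*f (F(f, A) = f*(-6) = -6*f)
(N(-9) + F(W, -17))*487 = (0 - (-3)*I)*487 = (0 + 3*I)*487 = (3*I)*487 = 1461*I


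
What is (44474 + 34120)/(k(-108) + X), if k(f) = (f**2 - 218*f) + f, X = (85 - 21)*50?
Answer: 39297/19150 ≈ 2.0521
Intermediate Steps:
X = 3200 (X = 64*50 = 3200)
k(f) = f**2 - 217*f
(44474 + 34120)/(k(-108) + X) = (44474 + 34120)/(-108*(-217 - 108) + 3200) = 78594/(-108*(-325) + 3200) = 78594/(35100 + 3200) = 78594/38300 = 78594*(1/38300) = 39297/19150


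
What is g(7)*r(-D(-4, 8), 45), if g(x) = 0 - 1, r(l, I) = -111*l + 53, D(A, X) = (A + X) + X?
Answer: -1385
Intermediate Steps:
D(A, X) = A + 2*X
r(l, I) = 53 - 111*l
g(x) = -1
g(7)*r(-D(-4, 8), 45) = -(53 - (-111)*(-4 + 2*8)) = -(53 - (-111)*(-4 + 16)) = -(53 - (-111)*12) = -(53 - 111*(-12)) = -(53 + 1332) = -1*1385 = -1385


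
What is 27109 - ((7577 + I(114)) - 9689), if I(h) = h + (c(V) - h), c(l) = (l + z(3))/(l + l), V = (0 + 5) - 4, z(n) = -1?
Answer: 29221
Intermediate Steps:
V = 1 (V = 5 - 4 = 1)
c(l) = (-1 + l)/(2*l) (c(l) = (l - 1)/(l + l) = (-1 + l)/((2*l)) = (-1 + l)*(1/(2*l)) = (-1 + l)/(2*l))
I(h) = 0 (I(h) = h + ((1/2)*(-1 + 1)/1 - h) = h + ((1/2)*1*0 - h) = h + (0 - h) = h - h = 0)
27109 - ((7577 + I(114)) - 9689) = 27109 - ((7577 + 0) - 9689) = 27109 - (7577 - 9689) = 27109 - 1*(-2112) = 27109 + 2112 = 29221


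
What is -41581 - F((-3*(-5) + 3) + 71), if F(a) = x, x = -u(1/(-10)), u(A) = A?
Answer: -415811/10 ≈ -41581.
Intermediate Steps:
x = ⅒ (x = -1/(-10) = -1*(-⅒) = ⅒ ≈ 0.10000)
F(a) = ⅒
-41581 - F((-3*(-5) + 3) + 71) = -41581 - 1*⅒ = -41581 - ⅒ = -415811/10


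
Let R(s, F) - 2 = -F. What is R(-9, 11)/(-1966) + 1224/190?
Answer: 1204047/186770 ≈ 6.4467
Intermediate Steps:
R(s, F) = 2 - F
R(-9, 11)/(-1966) + 1224/190 = (2 - 1*11)/(-1966) + 1224/190 = (2 - 11)*(-1/1966) + 1224*(1/190) = -9*(-1/1966) + 612/95 = 9/1966 + 612/95 = 1204047/186770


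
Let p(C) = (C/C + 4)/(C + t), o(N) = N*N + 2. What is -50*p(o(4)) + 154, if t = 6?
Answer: 1723/12 ≈ 143.58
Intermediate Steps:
o(N) = 2 + N² (o(N) = N² + 2 = 2 + N²)
p(C) = 5/(6 + C) (p(C) = (C/C + 4)/(C + 6) = (1 + 4)/(6 + C) = 5/(6 + C))
-50*p(o(4)) + 154 = -250/(6 + (2 + 4²)) + 154 = -250/(6 + (2 + 16)) + 154 = -250/(6 + 18) + 154 = -250/24 + 154 = -50*5/24 + 154 = -125/12 + 154 = 1723/12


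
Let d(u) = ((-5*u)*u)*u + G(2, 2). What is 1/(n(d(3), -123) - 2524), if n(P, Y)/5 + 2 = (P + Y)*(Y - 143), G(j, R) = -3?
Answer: 1/344596 ≈ 2.9020e-6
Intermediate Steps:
d(u) = -3 - 5*u³ (d(u) = ((-5*u)*u)*u - 3 = (-5*u²)*u - 3 = -5*u³ - 3 = -3 - 5*u³)
n(P, Y) = -10 + 5*(-143 + Y)*(P + Y) (n(P, Y) = -10 + 5*((P + Y)*(Y - 143)) = -10 + 5*((P + Y)*(-143 + Y)) = -10 + 5*((-143 + Y)*(P + Y)) = -10 + 5*(-143 + Y)*(P + Y))
1/(n(d(3), -123) - 2524) = 1/((-10 - 715*(-3 - 5*3³) - 715*(-123) + 5*(-123)² + 5*(-3 - 5*3³)*(-123)) - 2524) = 1/((-10 - 715*(-3 - 5*27) + 87945 + 5*15129 + 5*(-3 - 5*27)*(-123)) - 2524) = 1/((-10 - 715*(-3 - 135) + 87945 + 75645 + 5*(-3 - 135)*(-123)) - 2524) = 1/((-10 - 715*(-138) + 87945 + 75645 + 5*(-138)*(-123)) - 2524) = 1/((-10 + 98670 + 87945 + 75645 + 84870) - 2524) = 1/(347120 - 2524) = 1/344596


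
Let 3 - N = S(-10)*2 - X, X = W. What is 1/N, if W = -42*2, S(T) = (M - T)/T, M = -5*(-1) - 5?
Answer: -1/79 ≈ -0.012658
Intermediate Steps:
M = 0 (M = 5 - 5 = 0)
S(T) = -1 (S(T) = (0 - T)/T = (-T)/T = -1)
W = -84
X = -84
N = -79 (N = 3 - (-1*2 - 1*(-84)) = 3 - (-2 + 84) = 3 - 1*82 = 3 - 82 = -79)
1/N = 1/(-79) = -1/79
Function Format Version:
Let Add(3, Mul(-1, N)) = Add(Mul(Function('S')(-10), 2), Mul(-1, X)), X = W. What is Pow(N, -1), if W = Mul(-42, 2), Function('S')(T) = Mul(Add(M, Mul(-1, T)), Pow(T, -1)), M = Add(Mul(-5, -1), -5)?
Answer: Rational(-1, 79) ≈ -0.012658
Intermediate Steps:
M = 0 (M = Add(5, -5) = 0)
Function('S')(T) = -1 (Function('S')(T) = Mul(Add(0, Mul(-1, T)), Pow(T, -1)) = Mul(Mul(-1, T), Pow(T, -1)) = -1)
W = -84
X = -84
N = -79 (N = Add(3, Mul(-1, Add(Mul(-1, 2), Mul(-1, -84)))) = Add(3, Mul(-1, Add(-2, 84))) = Add(3, Mul(-1, 82)) = Add(3, -82) = -79)
Pow(N, -1) = Pow(-79, -1) = Rational(-1, 79)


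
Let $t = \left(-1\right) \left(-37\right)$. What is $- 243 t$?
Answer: $-8991$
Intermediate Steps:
$t = 37$
$- 243 t = \left(-243\right) 37 = -8991$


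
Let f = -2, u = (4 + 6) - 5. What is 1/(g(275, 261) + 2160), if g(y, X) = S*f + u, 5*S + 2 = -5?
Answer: 5/10839 ≈ 0.00046130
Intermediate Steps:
S = -7/5 (S = -⅖ + (⅕)*(-5) = -⅖ - 1 = -7/5 ≈ -1.4000)
u = 5 (u = 10 - 5 = 5)
g(y, X) = 39/5 (g(y, X) = -7/5*(-2) + 5 = 14/5 + 5 = 39/5)
1/(g(275, 261) + 2160) = 1/(39/5 + 2160) = 1/(10839/5) = 5/10839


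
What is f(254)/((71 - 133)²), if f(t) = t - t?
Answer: 0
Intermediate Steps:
f(t) = 0
f(254)/((71 - 133)²) = 0/((71 - 133)²) = 0/((-62)²) = 0/3844 = 0*(1/3844) = 0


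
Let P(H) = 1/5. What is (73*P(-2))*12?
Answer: 876/5 ≈ 175.20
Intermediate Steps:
P(H) = 1/5
(73*P(-2))*12 = (73*(1/5))*12 = (73/5)*12 = 876/5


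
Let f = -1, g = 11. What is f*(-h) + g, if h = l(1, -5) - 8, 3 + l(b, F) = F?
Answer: -5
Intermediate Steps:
l(b, F) = -3 + F
h = -16 (h = (-3 - 5) - 8 = -8 - 8 = -16)
f*(-h) + g = -(-1)*(-16) + 11 = -1*16 + 11 = -16 + 11 = -5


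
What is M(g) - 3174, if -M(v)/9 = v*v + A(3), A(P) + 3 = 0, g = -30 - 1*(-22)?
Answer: -3723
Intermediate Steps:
g = -8 (g = -30 + 22 = -8)
A(P) = -3 (A(P) = -3 + 0 = -3)
M(v) = 27 - 9*v**2 (M(v) = -9*(v*v - 3) = -9*(v**2 - 3) = -9*(-3 + v**2) = 27 - 9*v**2)
M(g) - 3174 = (27 - 9*(-8)**2) - 3174 = (27 - 9*64) - 3174 = (27 - 576) - 3174 = -549 - 3174 = -3723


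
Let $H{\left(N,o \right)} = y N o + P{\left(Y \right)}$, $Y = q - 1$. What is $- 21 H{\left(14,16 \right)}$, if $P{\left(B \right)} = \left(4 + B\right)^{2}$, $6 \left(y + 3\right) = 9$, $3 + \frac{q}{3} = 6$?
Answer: $4032$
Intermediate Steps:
$q = 9$ ($q = -9 + 3 \cdot 6 = -9 + 18 = 9$)
$y = - \frac{3}{2}$ ($y = -3 + \frac{1}{6} \cdot 9 = -3 + \frac{3}{2} = - \frac{3}{2} \approx -1.5$)
$Y = 8$ ($Y = 9 - 1 = 8$)
$H{\left(N,o \right)} = 144 - \frac{3 N o}{2}$ ($H{\left(N,o \right)} = - \frac{3 N}{2} o + \left(4 + 8\right)^{2} = - \frac{3 N o}{2} + 12^{2} = - \frac{3 N o}{2} + 144 = 144 - \frac{3 N o}{2}$)
$- 21 H{\left(14,16 \right)} = - 21 \left(144 - 21 \cdot 16\right) = - 21 \left(144 - 336\right) = \left(-21\right) \left(-192\right) = 4032$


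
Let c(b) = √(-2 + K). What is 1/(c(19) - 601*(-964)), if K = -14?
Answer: 144841/83915661128 - I/83915661128 ≈ 1.726e-6 - 1.1917e-11*I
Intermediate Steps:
c(b) = 4*I (c(b) = √(-2 - 14) = √(-16) = 4*I)
1/(c(19) - 601*(-964)) = 1/(4*I - 601*(-964)) = 1/(4*I + 579364) = 1/(579364 + 4*I) = (579364 - 4*I)/335662644512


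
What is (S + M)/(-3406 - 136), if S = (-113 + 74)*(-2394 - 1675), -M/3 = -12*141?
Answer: -163767/3542 ≈ -46.236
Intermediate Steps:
M = 5076 (M = -(-36)*141 = -3*(-1692) = 5076)
S = 158691 (S = -39*(-4069) = 158691)
(S + M)/(-3406 - 136) = (158691 + 5076)/(-3406 - 136) = 163767/(-3542) = 163767*(-1/3542) = -163767/3542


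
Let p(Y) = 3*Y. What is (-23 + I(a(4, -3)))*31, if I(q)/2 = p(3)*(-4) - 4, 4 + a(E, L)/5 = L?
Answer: -3193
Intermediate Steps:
a(E, L) = -20 + 5*L
I(q) = -80 (I(q) = 2*((3*3)*(-4) - 4) = 2*(9*(-4) - 4) = 2*(-36 - 4) = 2*(-40) = -80)
(-23 + I(a(4, -3)))*31 = (-23 - 80)*31 = -103*31 = -3193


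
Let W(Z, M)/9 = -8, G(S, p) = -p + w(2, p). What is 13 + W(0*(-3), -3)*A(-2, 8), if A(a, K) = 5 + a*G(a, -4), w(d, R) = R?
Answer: -347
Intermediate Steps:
G(S, p) = 0 (G(S, p) = -p + p = 0)
A(a, K) = 5 (A(a, K) = 5 + a*0 = 5 + 0 = 5)
W(Z, M) = -72 (W(Z, M) = 9*(-8) = -72)
13 + W(0*(-3), -3)*A(-2, 8) = 13 - 72*5 = 13 - 360 = -347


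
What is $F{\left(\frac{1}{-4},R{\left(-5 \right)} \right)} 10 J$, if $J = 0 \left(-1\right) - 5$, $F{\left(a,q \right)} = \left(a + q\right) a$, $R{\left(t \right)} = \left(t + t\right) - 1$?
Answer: $- \frac{1125}{8} \approx -140.63$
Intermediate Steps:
$R{\left(t \right)} = -1 + 2 t$ ($R{\left(t \right)} = 2 t - 1 = -1 + 2 t$)
$F{\left(a,q \right)} = a \left(a + q\right)$
$J = -5$ ($J = 0 - 5 = -5$)
$F{\left(\frac{1}{-4},R{\left(-5 \right)} \right)} 10 J = \frac{\frac{1}{-4} + \left(-1 + 2 \left(-5\right)\right)}{-4} \cdot 10 \left(-5\right) = - \frac{- \frac{1}{4} - 11}{4} \cdot 10 \left(-5\right) = \left(- \frac{1}{4}\right) \left(- \frac{45}{4}\right) 10 \left(-5\right) = \frac{45}{16} \cdot 10 \left(-5\right) = \frac{225}{8} \left(-5\right) = - \frac{1125}{8}$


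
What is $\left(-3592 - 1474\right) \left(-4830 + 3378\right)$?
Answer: $7355832$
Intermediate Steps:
$\left(-3592 - 1474\right) \left(-4830 + 3378\right) = \left(-3592 - 1474\right) \left(-1452\right) = \left(-5066\right) \left(-1452\right) = 7355832$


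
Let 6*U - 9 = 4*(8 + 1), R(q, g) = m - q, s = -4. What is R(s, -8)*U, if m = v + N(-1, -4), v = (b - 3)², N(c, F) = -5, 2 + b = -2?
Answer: 360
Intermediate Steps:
b = -4 (b = -2 - 2 = -4)
v = 49 (v = (-4 - 3)² = (-7)² = 49)
m = 44 (m = 49 - 5 = 44)
R(q, g) = 44 - q
U = 15/2 (U = 3/2 + (4*(8 + 1))/6 = 3/2 + (4*9)/6 = 3/2 + (⅙)*36 = 3/2 + 6 = 15/2 ≈ 7.5000)
R(s, -8)*U = (44 - 1*(-4))*(15/2) = (44 + 4)*(15/2) = 48*(15/2) = 360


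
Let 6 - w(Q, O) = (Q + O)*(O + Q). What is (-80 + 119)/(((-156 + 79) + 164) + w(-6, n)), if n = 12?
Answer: 13/19 ≈ 0.68421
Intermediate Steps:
w(Q, O) = 6 - (O + Q)**2 (w(Q, O) = 6 - (Q + O)*(O + Q) = 6 - (O + Q)*(O + Q) = 6 - (O + Q)**2)
(-80 + 119)/(((-156 + 79) + 164) + w(-6, n)) = (-80 + 119)/(((-156 + 79) + 164) + (6 - (12 - 6)**2)) = 39/((-77 + 164) + (6 - 1*6**2)) = 39/(87 + (6 - 1*36)) = 39/(87 + (6 - 36)) = 39/(87 - 30) = 39/57 = 39*(1/57) = 13/19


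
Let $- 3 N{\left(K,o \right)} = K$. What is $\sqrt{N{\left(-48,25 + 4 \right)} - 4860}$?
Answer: $2 i \sqrt{1211} \approx 69.599 i$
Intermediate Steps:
$N{\left(K,o \right)} = - \frac{K}{3}$
$\sqrt{N{\left(-48,25 + 4 \right)} - 4860} = \sqrt{\left(- \frac{1}{3}\right) \left(-48\right) - 4860} = \sqrt{16 - 4860} = \sqrt{-4844} = 2 i \sqrt{1211}$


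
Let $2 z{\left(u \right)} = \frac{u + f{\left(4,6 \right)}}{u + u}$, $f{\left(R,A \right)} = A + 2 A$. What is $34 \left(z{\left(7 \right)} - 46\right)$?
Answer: $- \frac{21471}{14} \approx -1533.6$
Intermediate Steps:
$f{\left(R,A \right)} = 3 A$
$z{\left(u \right)} = \frac{18 + u}{4 u}$ ($z{\left(u \right)} = \frac{\left(u + 3 \cdot 6\right) \frac{1}{u + u}}{2} = \frac{\left(u + 18\right) \frac{1}{2 u}}{2} = \frac{\left(18 + u\right) \frac{1}{2 u}}{2} = \frac{\frac{1}{2} \frac{1}{u} \left(18 + u\right)}{2} = \frac{18 + u}{4 u}$)
$34 \left(z{\left(7 \right)} - 46\right) = 34 \left(\frac{18 + 7}{4 \cdot 7} - 46\right) = 34 \left(\frac{1}{4} \cdot \frac{1}{7} \cdot 25 - 46\right) = 34 \left(\frac{25}{28} - 46\right) = 34 \left(- \frac{1263}{28}\right) = - \frac{21471}{14}$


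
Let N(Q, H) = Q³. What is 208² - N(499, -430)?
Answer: -124208235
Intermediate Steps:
208² - N(499, -430) = 208² - 1*499³ = 43264 - 1*124251499 = 43264 - 124251499 = -124208235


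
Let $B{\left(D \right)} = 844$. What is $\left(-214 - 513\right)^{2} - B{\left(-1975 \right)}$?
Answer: $527685$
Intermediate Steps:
$\left(-214 - 513\right)^{2} - B{\left(-1975 \right)} = \left(-214 - 513\right)^{2} - 844 = \left(-727\right)^{2} - 844 = 528529 - 844 = 527685$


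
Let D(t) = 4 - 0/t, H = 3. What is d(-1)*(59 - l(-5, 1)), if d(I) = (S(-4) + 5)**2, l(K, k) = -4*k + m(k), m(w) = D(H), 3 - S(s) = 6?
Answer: 236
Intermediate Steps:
S(s) = -3 (S(s) = 3 - 1*6 = 3 - 6 = -3)
D(t) = 4 (D(t) = 4 - 1*0 = 4 + 0 = 4)
m(w) = 4
l(K, k) = 4 - 4*k (l(K, k) = -4*k + 4 = 4 - 4*k)
d(I) = 4 (d(I) = (-3 + 5)**2 = 2**2 = 4)
d(-1)*(59 - l(-5, 1)) = 4*(59 - (4 - 4*1)) = 4*(59 - (4 - 4)) = 4*(59 - 1*0) = 4*(59 + 0) = 4*59 = 236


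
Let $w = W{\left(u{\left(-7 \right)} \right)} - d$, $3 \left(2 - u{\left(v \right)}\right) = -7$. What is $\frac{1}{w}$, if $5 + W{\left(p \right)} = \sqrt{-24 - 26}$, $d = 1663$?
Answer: $- \frac{834}{1391137} - \frac{5 i \sqrt{2}}{2782274} \approx -0.00059951 - 2.5415 \cdot 10^{-6} i$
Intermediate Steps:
$u{\left(v \right)} = \frac{13}{3}$ ($u{\left(v \right)} = 2 - - \frac{7}{3} = 2 + \frac{7}{3} = \frac{13}{3}$)
$W{\left(p \right)} = -5 + 5 i \sqrt{2}$ ($W{\left(p \right)} = -5 + \sqrt{-24 - 26} = -5 + \sqrt{-50} = -5 + 5 i \sqrt{2}$)
$w = -1668 + 5 i \sqrt{2}$ ($w = \left(-5 + 5 i \sqrt{2}\right) - 1663 = -1668 + 5 i \sqrt{2} \approx -1668.0 + 7.0711 i$)
$\frac{1}{w} = \frac{1}{-1668 + 5 i \sqrt{2}}$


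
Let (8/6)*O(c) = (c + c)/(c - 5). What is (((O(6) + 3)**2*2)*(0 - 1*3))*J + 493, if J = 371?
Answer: -320051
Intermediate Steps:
O(c) = 3*c/(2*(-5 + c)) (O(c) = 3*((c + c)/(c - 5))/4 = 3*((2*c)/(-5 + c))/4 = 3*(2*c/(-5 + c))/4 = 3*c/(2*(-5 + c)))
(((O(6) + 3)**2*2)*(0 - 1*3))*J + 493 = ((((3/2)*6/(-5 + 6) + 3)**2*2)*(0 - 1*3))*371 + 493 = ((((3/2)*6/1 + 3)**2*2)*(0 - 3))*371 + 493 = ((((3/2)*6*1 + 3)**2*2)*(-3))*371 + 493 = (((9 + 3)**2*2)*(-3))*371 + 493 = ((12**2*2)*(-3))*371 + 493 = ((144*2)*(-3))*371 + 493 = (288*(-3))*371 + 493 = -864*371 + 493 = -320544 + 493 = -320051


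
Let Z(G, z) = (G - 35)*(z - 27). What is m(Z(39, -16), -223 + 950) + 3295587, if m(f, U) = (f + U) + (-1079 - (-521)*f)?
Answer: 3205451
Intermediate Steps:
Z(G, z) = (-35 + G)*(-27 + z)
m(f, U) = -1079 + U + 522*f (m(f, U) = (U + f) + (-1079 + 521*f) = -1079 + U + 522*f)
m(Z(39, -16), -223 + 950) + 3295587 = (-1079 + (-223 + 950) + 522*(945 - 35*(-16) - 27*39 + 39*(-16))) + 3295587 = (-1079 + 727 + 522*(945 + 560 - 1053 - 624)) + 3295587 = (-1079 + 727 + 522*(-172)) + 3295587 = (-1079 + 727 - 89784) + 3295587 = -90136 + 3295587 = 3205451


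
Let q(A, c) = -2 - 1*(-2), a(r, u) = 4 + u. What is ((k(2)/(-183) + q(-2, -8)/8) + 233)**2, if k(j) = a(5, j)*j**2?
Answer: 201782025/3721 ≈ 54228.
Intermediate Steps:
q(A, c) = 0 (q(A, c) = -2 + 2 = 0)
k(j) = j**2*(4 + j) (k(j) = (4 + j)*j**2 = j**2*(4 + j))
((k(2)/(-183) + q(-2, -8)/8) + 233)**2 = (((2**2*(4 + 2))/(-183) + 0/8) + 233)**2 = (((4*6)*(-1/183) + 0*(1/8)) + 233)**2 = ((24*(-1/183) + 0) + 233)**2 = ((-8/61 + 0) + 233)**2 = (-8/61 + 233)**2 = (14205/61)**2 = 201782025/3721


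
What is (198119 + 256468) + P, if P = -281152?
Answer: 173435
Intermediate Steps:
(198119 + 256468) + P = (198119 + 256468) - 281152 = 454587 - 281152 = 173435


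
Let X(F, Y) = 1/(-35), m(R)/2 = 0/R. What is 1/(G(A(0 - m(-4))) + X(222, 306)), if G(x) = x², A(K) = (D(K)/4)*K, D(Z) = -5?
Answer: -35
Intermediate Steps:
m(R) = 0 (m(R) = 2*(0/R) = 2*0 = 0)
X(F, Y) = -1/35
A(K) = -5*K/4 (A(K) = (-5/4)*K = (-5*¼)*K = -5*K/4)
1/(G(A(0 - m(-4))) + X(222, 306)) = 1/((-5*(0 - 1*0)/4)² - 1/35) = 1/((-5*(0 + 0)/4)² - 1/35) = 1/((-5/4*0)² - 1/35) = 1/(0² - 1/35) = 1/(0 - 1/35) = 1/(-1/35) = -35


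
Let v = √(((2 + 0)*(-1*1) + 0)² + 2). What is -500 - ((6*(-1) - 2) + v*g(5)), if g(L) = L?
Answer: -492 - 5*√6 ≈ -504.25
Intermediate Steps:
v = √6 (v = √((2*(-1) + 0)² + 2) = √((-2 + 0)² + 2) = √((-2)² + 2) = √(4 + 2) = √6 ≈ 2.4495)
-500 - ((6*(-1) - 2) + v*g(5)) = -500 - ((6*(-1) - 2) + √6*5) = -500 - ((-6 - 2) + 5*√6) = -500 - (-8 + 5*√6) = -500 + (8 - 5*√6) = -492 - 5*√6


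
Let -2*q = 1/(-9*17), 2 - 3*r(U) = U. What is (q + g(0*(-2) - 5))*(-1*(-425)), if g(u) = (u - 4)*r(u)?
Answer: -160625/18 ≈ -8923.6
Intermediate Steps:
r(U) = 2/3 - U/3
g(u) = (-4 + u)*(2/3 - u/3) (g(u) = (u - 4)*(2/3 - u/3) = (-4 + u)*(2/3 - u/3))
q = 1/306 (q = -1/(2*((-9*17))) = -1/2/(-153) = -1/2*(-1/153) = 1/306 ≈ 0.0032680)
(q + g(0*(-2) - 5))*(-1*(-425)) = (1/306 - (-4 + (0*(-2) - 5))*(-2 + (0*(-2) - 5))/3)*(-1*(-425)) = (1/306 - (-4 + (0 - 5))*(-2 + (0 - 5))/3)*425 = (1/306 - (-4 - 5)*(-2 - 5)/3)*425 = (1/306 - 1/3*(-9)*(-7))*425 = (1/306 - 21)*425 = -6425/306*425 = -160625/18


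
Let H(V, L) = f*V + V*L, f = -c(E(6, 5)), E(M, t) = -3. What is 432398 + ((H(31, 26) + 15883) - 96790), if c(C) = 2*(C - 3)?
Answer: 352669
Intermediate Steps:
c(C) = -6 + 2*C (c(C) = 2*(-3 + C) = -6 + 2*C)
f = 12 (f = -(-6 + 2*(-3)) = -(-6 - 6) = -1*(-12) = 12)
H(V, L) = 12*V + L*V (H(V, L) = 12*V + V*L = 12*V + L*V)
432398 + ((H(31, 26) + 15883) - 96790) = 432398 + ((31*(12 + 26) + 15883) - 96790) = 432398 + ((31*38 + 15883) - 96790) = 432398 + ((1178 + 15883) - 96790) = 432398 + (17061 - 96790) = 432398 - 79729 = 352669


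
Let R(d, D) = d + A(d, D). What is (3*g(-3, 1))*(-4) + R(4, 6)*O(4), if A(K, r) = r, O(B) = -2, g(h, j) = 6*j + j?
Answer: -104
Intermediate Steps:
g(h, j) = 7*j
R(d, D) = D + d (R(d, D) = d + D = D + d)
(3*g(-3, 1))*(-4) + R(4, 6)*O(4) = (3*(7*1))*(-4) + (6 + 4)*(-2) = (3*7)*(-4) + 10*(-2) = 21*(-4) - 20 = -84 - 20 = -104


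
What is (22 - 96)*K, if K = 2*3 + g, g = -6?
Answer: 0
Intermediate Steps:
K = 0 (K = 2*3 - 6 = 6 - 6 = 0)
(22 - 96)*K = (22 - 96)*0 = -74*0 = 0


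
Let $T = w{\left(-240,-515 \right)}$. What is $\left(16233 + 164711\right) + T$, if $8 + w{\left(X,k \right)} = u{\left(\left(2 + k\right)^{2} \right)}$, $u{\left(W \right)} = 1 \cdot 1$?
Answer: $180937$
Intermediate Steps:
$u{\left(W \right)} = 1$
$w{\left(X,k \right)} = -7$ ($w{\left(X,k \right)} = -8 + 1 = -7$)
$T = -7$
$\left(16233 + 164711\right) + T = \left(16233 + 164711\right) - 7 = 180944 - 7 = 180937$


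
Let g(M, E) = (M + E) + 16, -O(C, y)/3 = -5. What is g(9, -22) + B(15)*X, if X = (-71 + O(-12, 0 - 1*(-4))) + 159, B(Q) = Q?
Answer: 1548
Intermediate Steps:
O(C, y) = 15 (O(C, y) = -3*(-5) = 15)
g(M, E) = 16 + E + M (g(M, E) = (E + M) + 16 = 16 + E + M)
X = 103 (X = (-71 + 15) + 159 = -56 + 159 = 103)
g(9, -22) + B(15)*X = (16 - 22 + 9) + 15*103 = 3 + 1545 = 1548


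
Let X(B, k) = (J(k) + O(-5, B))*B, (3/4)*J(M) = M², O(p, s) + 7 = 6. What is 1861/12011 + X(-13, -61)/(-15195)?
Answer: 2408397668/547521435 ≈ 4.3987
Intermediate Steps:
O(p, s) = -1 (O(p, s) = -7 + 6 = -1)
J(M) = 4*M²/3
X(B, k) = B*(-1 + 4*k²/3) (X(B, k) = (4*k²/3 - 1)*B = (-1 + 4*k²/3)*B = B*(-1 + 4*k²/3))
1861/12011 + X(-13, -61)/(-15195) = 1861/12011 + ((⅓)*(-13)*(-3 + 4*(-61)²))/(-15195) = 1861*(1/12011) + ((⅓)*(-13)*(-3 + 4*3721))*(-1/15195) = 1861/12011 + ((⅓)*(-13)*(-3 + 14884))*(-1/15195) = 1861/12011 + ((⅓)*(-13)*14881)*(-1/15195) = 1861/12011 - 193453/3*(-1/15195) = 1861/12011 + 193453/45585 = 2408397668/547521435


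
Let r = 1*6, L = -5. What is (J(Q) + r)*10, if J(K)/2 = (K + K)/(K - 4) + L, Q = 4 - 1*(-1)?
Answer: 160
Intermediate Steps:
r = 6
Q = 5 (Q = 4 + 1 = 5)
J(K) = -10 + 4*K/(-4 + K) (J(K) = 2*((K + K)/(K - 4) - 5) = 2*((2*K)/(-4 + K) - 5) = 2*(2*K/(-4 + K) - 5) = 2*(-5 + 2*K/(-4 + K)) = -10 + 4*K/(-4 + K))
(J(Q) + r)*10 = (2*(20 - 3*5)/(-4 + 5) + 6)*10 = (2*(20 - 15)/1 + 6)*10 = (2*1*5 + 6)*10 = (10 + 6)*10 = 16*10 = 160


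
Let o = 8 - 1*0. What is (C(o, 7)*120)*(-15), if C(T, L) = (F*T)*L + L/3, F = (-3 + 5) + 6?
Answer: -810600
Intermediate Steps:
o = 8 (o = 8 + 0 = 8)
F = 8 (F = 2 + 6 = 8)
C(T, L) = L/3 + 8*L*T (C(T, L) = (8*T)*L + L/3 = 8*L*T + L*(⅓) = 8*L*T + L/3 = L/3 + 8*L*T)
(C(o, 7)*120)*(-15) = (((⅓)*7*(1 + 24*8))*120)*(-15) = (((⅓)*7*(1 + 192))*120)*(-15) = (((⅓)*7*193)*120)*(-15) = ((1351/3)*120)*(-15) = 54040*(-15) = -810600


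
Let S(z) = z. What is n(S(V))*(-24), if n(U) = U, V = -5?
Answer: 120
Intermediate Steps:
n(S(V))*(-24) = -5*(-24) = 120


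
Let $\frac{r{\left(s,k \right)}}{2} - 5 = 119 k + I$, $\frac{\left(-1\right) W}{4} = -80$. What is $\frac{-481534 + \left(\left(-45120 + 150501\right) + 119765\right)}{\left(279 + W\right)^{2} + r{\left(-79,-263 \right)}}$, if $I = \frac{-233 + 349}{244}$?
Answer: $- \frac{15639668}{18069295} \approx -0.86554$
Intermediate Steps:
$W = 320$ ($W = \left(-4\right) \left(-80\right) = 320$)
$I = \frac{29}{61}$ ($I = 116 \cdot \frac{1}{244} = \frac{29}{61} \approx 0.47541$)
$r{\left(s,k \right)} = \frac{668}{61} + 238 k$ ($r{\left(s,k \right)} = 10 + 2 \left(119 k + \frac{29}{61}\right) = 10 + 2 \left(\frac{29}{61} + 119 k\right) = 10 + \left(\frac{58}{61} + 238 k\right) = \frac{668}{61} + 238 k$)
$\frac{-481534 + \left(\left(-45120 + 150501\right) + 119765\right)}{\left(279 + W\right)^{2} + r{\left(-79,-263 \right)}} = \frac{-481534 + \left(\left(-45120 + 150501\right) + 119765\right)}{\left(279 + 320\right)^{2} + \left(\frac{668}{61} + 238 \left(-263\right)\right)} = \frac{-481534 + \left(105381 + 119765\right)}{599^{2} + \left(\frac{668}{61} - 62594\right)} = \frac{-481534 + 225146}{358801 - \frac{3817566}{61}} = - \frac{256388}{\frac{18069295}{61}} = \left(-256388\right) \frac{61}{18069295} = - \frac{15639668}{18069295}$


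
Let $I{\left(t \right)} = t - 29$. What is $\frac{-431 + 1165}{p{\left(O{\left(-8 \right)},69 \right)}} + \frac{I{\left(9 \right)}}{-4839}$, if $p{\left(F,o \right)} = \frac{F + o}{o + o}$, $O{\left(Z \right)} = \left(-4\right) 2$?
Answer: $\frac{490153208}{295179} \approx 1660.5$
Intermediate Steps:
$O{\left(Z \right)} = -8$
$I{\left(t \right)} = -29 + t$
$p{\left(F,o \right)} = \frac{F + o}{2 o}$
$\frac{-431 + 1165}{p{\left(O{\left(-8 \right)},69 \right)}} + \frac{I{\left(9 \right)}}{-4839} = \frac{-431 + 1165}{\frac{1}{2} \cdot \frac{1}{69} \left(-8 + 69\right)} + \frac{-29 + 9}{-4839} = \frac{734}{\frac{1}{2} \cdot \frac{1}{69} \cdot 61} - - \frac{20}{4839} = \frac{734}{\frac{61}{138}} + \frac{20}{4839} = 734 \cdot \frac{138}{61} + \frac{20}{4839} = \frac{101292}{61} + \frac{20}{4839} = \frac{490153208}{295179}$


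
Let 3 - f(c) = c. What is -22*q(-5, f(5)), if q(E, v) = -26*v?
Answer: -1144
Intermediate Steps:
f(c) = 3 - c
-22*q(-5, f(5)) = -(-572)*(3 - 1*5) = -(-572)*(3 - 5) = -(-572)*(-2) = -22*52 = -1144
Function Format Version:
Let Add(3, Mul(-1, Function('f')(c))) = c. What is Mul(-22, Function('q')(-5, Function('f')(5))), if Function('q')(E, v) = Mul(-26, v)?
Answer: -1144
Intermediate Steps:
Function('f')(c) = Add(3, Mul(-1, c))
Mul(-22, Function('q')(-5, Function('f')(5))) = Mul(-22, Mul(-26, Add(3, Mul(-1, 5)))) = Mul(-22, Mul(-26, Add(3, -5))) = Mul(-22, Mul(-26, -2)) = Mul(-22, 52) = -1144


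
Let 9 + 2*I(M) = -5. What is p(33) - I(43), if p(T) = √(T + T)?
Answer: 7 + √66 ≈ 15.124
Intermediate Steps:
I(M) = -7 (I(M) = -9/2 + (½)*(-5) = -9/2 - 5/2 = -7)
p(T) = √2*√T (p(T) = √(2*T) = √2*√T)
p(33) - I(43) = √2*√33 - 1*(-7) = √66 + 7 = 7 + √66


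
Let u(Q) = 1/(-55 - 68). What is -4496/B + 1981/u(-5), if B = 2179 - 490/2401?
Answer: -26013925847/106761 ≈ -2.4367e+5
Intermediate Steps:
u(Q) = -1/123 (u(Q) = 1/(-123) = -1/123)
B = 106761/49 (B = 2179 - 490/2401 = 2179 - 1*10/49 = 2179 - 10/49 = 106761/49 ≈ 2178.8)
-4496/B + 1981/u(-5) = -4496/106761/49 + 1981/(-1/123) = -4496*49/106761 + 1981*(-123) = -220304/106761 - 243663 = -26013925847/106761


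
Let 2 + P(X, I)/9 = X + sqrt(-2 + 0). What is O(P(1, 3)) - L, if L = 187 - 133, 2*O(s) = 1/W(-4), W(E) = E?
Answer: -433/8 ≈ -54.125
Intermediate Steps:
P(X, I) = -18 + 9*X + 9*I*sqrt(2) (P(X, I) = -18 + 9*(X + sqrt(-2 + 0)) = -18 + 9*(X + sqrt(-2)) = -18 + 9*(X + I*sqrt(2)) = -18 + (9*X + 9*I*sqrt(2)) = -18 + 9*X + 9*I*sqrt(2))
O(s) = -1/8 (O(s) = (1/2)/(-4) = (1/2)*(-1/4) = -1/8)
L = 54
O(P(1, 3)) - L = -1/8 - 1*54 = -1/8 - 54 = -433/8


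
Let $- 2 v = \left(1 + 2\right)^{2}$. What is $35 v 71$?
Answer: $- \frac{22365}{2} \approx -11183.0$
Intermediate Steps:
$v = - \frac{9}{2}$ ($v = - \frac{\left(1 + 2\right)^{2}}{2} = - \frac{3^{2}}{2} = \left(- \frac{1}{2}\right) 9 = - \frac{9}{2} \approx -4.5$)
$35 v 71 = 35 \left(- \frac{9}{2}\right) 71 = \left(- \frac{315}{2}\right) 71 = - \frac{22365}{2}$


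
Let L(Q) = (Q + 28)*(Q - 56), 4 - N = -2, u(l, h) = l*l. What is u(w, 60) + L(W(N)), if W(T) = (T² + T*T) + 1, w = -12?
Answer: 1861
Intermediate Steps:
u(l, h) = l²
N = 6 (N = 4 - 1*(-2) = 4 + 2 = 6)
W(T) = 1 + 2*T² (W(T) = (T² + T²) + 1 = 2*T² + 1 = 1 + 2*T²)
L(Q) = (-56 + Q)*(28 + Q) (L(Q) = (28 + Q)*(-56 + Q) = (-56 + Q)*(28 + Q))
u(w, 60) + L(W(N)) = (-12)² + (-1568 + (1 + 2*6²)² - 28*(1 + 2*6²)) = 144 + (-1568 + (1 + 2*36)² - 28*(1 + 2*36)) = 144 + (-1568 + (1 + 72)² - 28*(1 + 72)) = 144 + (-1568 + 73² - 28*73) = 144 + (-1568 + 5329 - 2044) = 144 + 1717 = 1861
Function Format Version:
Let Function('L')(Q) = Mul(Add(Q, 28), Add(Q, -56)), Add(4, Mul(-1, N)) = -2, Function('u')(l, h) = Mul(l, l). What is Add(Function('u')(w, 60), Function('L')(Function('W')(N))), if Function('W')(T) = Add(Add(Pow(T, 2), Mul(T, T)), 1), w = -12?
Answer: 1861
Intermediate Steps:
Function('u')(l, h) = Pow(l, 2)
N = 6 (N = Add(4, Mul(-1, -2)) = Add(4, 2) = 6)
Function('W')(T) = Add(1, Mul(2, Pow(T, 2))) (Function('W')(T) = Add(Add(Pow(T, 2), Pow(T, 2)), 1) = Add(Mul(2, Pow(T, 2)), 1) = Add(1, Mul(2, Pow(T, 2))))
Function('L')(Q) = Mul(Add(-56, Q), Add(28, Q)) (Function('L')(Q) = Mul(Add(28, Q), Add(-56, Q)) = Mul(Add(-56, Q), Add(28, Q)))
Add(Function('u')(w, 60), Function('L')(Function('W')(N))) = Add(Pow(-12, 2), Add(-1568, Pow(Add(1, Mul(2, Pow(6, 2))), 2), Mul(-28, Add(1, Mul(2, Pow(6, 2)))))) = Add(144, Add(-1568, Pow(Add(1, Mul(2, 36)), 2), Mul(-28, Add(1, Mul(2, 36))))) = Add(144, Add(-1568, Pow(Add(1, 72), 2), Mul(-28, Add(1, 72)))) = Add(144, Add(-1568, Pow(73, 2), Mul(-28, 73))) = Add(144, Add(-1568, 5329, -2044)) = Add(144, 1717) = 1861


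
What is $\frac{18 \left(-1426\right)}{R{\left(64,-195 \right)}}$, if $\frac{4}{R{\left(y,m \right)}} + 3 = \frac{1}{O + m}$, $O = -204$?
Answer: $\frac{2562522}{133} \approx 19267.0$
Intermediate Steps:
$R{\left(y,m \right)} = \frac{4}{-3 + \frac{1}{-204 + m}}$
$\frac{18 \left(-1426\right)}{R{\left(64,-195 \right)}} = \frac{18 \left(-1426\right)}{4 \frac{1}{-613 + 3 \left(-195\right)} \left(204 - -195\right)} = - \frac{25668}{4 \frac{1}{-613 - 585} \left(204 + 195\right)} = - \frac{25668}{4 \frac{1}{-1198} \cdot 399} = - \frac{25668}{4 \left(- \frac{1}{1198}\right) 399} = - \frac{25668}{- \frac{798}{599}} = \left(-25668\right) \left(- \frac{599}{798}\right) = \frac{2562522}{133}$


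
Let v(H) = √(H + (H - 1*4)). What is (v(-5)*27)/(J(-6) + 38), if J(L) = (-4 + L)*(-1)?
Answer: 9*I*√14/16 ≈ 2.1047*I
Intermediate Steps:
v(H) = √(-4 + 2*H) (v(H) = √(H + (H - 4)) = √(H + (-4 + H)) = √(-4 + 2*H))
J(L) = 4 - L
(v(-5)*27)/(J(-6) + 38) = (√(-4 + 2*(-5))*27)/((4 - 1*(-6)) + 38) = (√(-4 - 10)*27)/((4 + 6) + 38) = (√(-14)*27)/(10 + 38) = ((I*√14)*27)/48 = (27*I*√14)*(1/48) = 9*I*√14/16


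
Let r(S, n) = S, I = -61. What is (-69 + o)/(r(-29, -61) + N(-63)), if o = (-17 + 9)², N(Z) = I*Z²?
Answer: 5/242138 ≈ 2.0649e-5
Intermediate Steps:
N(Z) = -61*Z²
o = 64 (o = (-8)² = 64)
(-69 + o)/(r(-29, -61) + N(-63)) = (-69 + 64)/(-29 - 61*(-63)²) = -5/(-29 - 61*3969) = -5/(-29 - 242109) = -5/(-242138) = -5*(-1/242138) = 5/242138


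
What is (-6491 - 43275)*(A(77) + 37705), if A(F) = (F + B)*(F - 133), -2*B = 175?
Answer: -1905689438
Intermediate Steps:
B = -175/2 (B = -½*175 = -175/2 ≈ -87.500)
A(F) = (-133 + F)*(-175/2 + F) (A(F) = (F - 175/2)*(F - 133) = (-175/2 + F)*(-133 + F) = (-133 + F)*(-175/2 + F))
(-6491 - 43275)*(A(77) + 37705) = (-6491 - 43275)*((23275/2 + 77² - 441/2*77) + 37705) = -49766*((23275/2 + 5929 - 33957/2) + 37705) = -49766*(588 + 37705) = -49766*38293 = -1905689438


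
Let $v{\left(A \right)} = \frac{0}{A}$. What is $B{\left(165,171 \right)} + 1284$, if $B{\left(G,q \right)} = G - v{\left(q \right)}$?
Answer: $1449$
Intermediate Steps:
$v{\left(A \right)} = 0$
$B{\left(G,q \right)} = G$ ($B{\left(G,q \right)} = G - 0 = G + 0 = G$)
$B{\left(165,171 \right)} + 1284 = 165 + 1284 = 1449$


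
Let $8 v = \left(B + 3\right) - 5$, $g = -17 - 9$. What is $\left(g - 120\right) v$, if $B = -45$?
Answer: $\frac{3431}{4} \approx 857.75$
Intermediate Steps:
$g = -26$ ($g = -17 - 9 = -26$)
$v = - \frac{47}{8}$ ($v = \frac{\left(-45 + 3\right) - 5}{8} = \frac{-42 - 5}{8} = \frac{1}{8} \left(-47\right) = - \frac{47}{8} \approx -5.875$)
$\left(g - 120\right) v = \left(-26 - 120\right) \left(- \frac{47}{8}\right) = \left(-146\right) \left(- \frac{47}{8}\right) = \frac{3431}{4}$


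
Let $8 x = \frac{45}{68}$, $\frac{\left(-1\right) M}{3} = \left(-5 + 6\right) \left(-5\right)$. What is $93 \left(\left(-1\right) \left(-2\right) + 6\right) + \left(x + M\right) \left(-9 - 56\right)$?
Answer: $- \frac{128589}{544} \approx -236.38$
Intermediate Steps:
$M = 15$ ($M = - 3 \left(-5 + 6\right) \left(-5\right) = - 3 \cdot 1 \left(-5\right) = \left(-3\right) \left(-5\right) = 15$)
$x = \frac{45}{544}$ ($x = \frac{45 \cdot \frac{1}{68}}{8} = \frac{1}{8} \cdot \frac{45}{68} = \frac{45}{544} \approx 0.082721$)
$93 \left(\left(-1\right) \left(-2\right) + 6\right) + \left(x + M\right) \left(-9 - 56\right) = 93 \left(\left(-1\right) \left(-2\right) + 6\right) + \left(\frac{45}{544} + 15\right) \left(-9 - 56\right) = 93 \left(2 + 6\right) + \frac{8205}{544} \left(-65\right) = 93 \cdot 8 - \frac{533325}{544} = 744 - \frac{533325}{544} = - \frac{128589}{544}$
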